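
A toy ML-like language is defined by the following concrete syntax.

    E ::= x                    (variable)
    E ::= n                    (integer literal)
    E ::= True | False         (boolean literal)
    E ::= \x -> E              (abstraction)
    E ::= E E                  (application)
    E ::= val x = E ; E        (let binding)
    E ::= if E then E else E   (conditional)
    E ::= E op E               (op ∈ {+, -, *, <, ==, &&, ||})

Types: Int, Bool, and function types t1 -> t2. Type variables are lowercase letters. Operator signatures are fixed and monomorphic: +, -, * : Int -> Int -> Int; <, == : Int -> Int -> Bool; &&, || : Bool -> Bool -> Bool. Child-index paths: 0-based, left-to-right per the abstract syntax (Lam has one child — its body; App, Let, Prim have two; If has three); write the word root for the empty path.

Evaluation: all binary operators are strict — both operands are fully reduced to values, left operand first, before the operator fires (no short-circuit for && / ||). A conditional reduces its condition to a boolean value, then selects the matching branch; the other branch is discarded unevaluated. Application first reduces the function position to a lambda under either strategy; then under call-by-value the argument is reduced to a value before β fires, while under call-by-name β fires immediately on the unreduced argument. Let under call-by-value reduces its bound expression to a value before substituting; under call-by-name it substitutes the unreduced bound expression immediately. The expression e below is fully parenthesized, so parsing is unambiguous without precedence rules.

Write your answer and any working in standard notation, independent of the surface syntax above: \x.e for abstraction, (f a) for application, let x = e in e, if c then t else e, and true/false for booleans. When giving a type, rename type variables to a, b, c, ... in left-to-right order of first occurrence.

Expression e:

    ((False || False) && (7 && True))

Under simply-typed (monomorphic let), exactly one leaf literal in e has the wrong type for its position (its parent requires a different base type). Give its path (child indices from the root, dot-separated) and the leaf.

Working:
  unify Bool ~ Bool
  unify Bool ~ Bool
  unify Bool ~ Bool
  unify Int ~ Bool
  FAIL: mismatch Int ~ Bool

Answer: 1.0 : 7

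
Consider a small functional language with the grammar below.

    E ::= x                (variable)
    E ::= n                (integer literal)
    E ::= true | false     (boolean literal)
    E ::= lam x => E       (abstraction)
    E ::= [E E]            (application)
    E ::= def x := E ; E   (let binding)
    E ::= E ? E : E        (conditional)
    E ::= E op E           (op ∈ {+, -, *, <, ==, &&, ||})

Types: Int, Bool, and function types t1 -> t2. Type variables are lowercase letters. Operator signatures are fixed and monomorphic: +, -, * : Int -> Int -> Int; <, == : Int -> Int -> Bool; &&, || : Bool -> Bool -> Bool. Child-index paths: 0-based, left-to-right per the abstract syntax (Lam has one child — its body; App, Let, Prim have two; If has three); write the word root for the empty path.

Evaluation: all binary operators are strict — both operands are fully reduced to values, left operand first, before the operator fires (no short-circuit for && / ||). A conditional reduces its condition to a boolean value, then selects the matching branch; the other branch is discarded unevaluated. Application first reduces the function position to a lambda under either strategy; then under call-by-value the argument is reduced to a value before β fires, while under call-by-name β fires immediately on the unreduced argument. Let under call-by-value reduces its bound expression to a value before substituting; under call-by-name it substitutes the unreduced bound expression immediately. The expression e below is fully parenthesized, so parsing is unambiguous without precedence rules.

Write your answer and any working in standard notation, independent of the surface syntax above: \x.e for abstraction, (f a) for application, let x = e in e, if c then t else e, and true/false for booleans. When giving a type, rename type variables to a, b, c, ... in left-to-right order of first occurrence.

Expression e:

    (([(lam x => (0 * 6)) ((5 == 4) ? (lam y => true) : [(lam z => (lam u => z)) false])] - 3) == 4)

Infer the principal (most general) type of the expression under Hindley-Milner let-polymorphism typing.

Working:
  unify Int ~ Int
  unify Int ~ Int
\x._ : a -> Int
  unify Int ~ Int
  unify Int ~ Int
  unify Bool ~ Bool
\y._ : b -> Bool
z : c
\u._ : d -> c
\z._ : c -> d -> c
  unify c -> d -> c ~ Bool -> e
  unify c ~ Bool
  unify d -> Bool ~ e
_ _ : d -> Bool
  unify b -> Bool ~ d -> Bool
  unify b ~ d
  unify Bool ~ Bool
  unify a -> Int ~ (d -> Bool) -> f
  unify a ~ d -> Bool
  unify Int ~ f
_ _ : Int
  unify Int ~ Int
  unify Int ~ Int
  unify Int ~ Int
  unify Int ~ Int

Answer: Bool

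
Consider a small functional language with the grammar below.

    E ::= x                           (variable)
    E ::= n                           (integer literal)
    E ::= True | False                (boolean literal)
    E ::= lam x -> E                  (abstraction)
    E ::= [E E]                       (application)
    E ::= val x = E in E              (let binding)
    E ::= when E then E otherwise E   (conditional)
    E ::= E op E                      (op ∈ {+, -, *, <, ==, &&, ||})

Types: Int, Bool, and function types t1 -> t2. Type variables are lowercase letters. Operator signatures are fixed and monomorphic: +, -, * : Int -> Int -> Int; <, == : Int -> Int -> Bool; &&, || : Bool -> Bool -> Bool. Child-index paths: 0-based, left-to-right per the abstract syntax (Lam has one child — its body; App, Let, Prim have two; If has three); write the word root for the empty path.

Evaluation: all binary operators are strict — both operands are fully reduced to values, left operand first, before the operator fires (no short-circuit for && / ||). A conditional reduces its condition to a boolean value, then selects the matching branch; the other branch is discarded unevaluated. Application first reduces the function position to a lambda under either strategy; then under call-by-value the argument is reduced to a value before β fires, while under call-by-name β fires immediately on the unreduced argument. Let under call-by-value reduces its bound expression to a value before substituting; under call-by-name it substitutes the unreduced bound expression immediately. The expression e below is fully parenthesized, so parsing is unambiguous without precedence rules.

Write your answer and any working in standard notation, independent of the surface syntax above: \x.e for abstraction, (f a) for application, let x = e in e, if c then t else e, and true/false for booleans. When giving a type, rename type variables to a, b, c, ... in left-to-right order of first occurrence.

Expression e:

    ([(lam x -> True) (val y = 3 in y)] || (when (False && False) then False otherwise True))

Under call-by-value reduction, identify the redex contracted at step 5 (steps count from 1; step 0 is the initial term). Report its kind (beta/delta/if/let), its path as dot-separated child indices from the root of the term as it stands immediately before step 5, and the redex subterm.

Trace:
step 0: (((\x.true) (let y = 3 in y)) || (if (false && false) then false else true))
step 1: [let@0.1] (((\x.true) 3) || (if (false && false) then false else true))
step 2: [beta@0] (true || (if (false && false) then false else true))
step 3: [delta@1.0] (true || (if false then false else true))
step 4: [if@1] (true || true)
step 5: [delta@root] true

Answer: delta at root : (true || true)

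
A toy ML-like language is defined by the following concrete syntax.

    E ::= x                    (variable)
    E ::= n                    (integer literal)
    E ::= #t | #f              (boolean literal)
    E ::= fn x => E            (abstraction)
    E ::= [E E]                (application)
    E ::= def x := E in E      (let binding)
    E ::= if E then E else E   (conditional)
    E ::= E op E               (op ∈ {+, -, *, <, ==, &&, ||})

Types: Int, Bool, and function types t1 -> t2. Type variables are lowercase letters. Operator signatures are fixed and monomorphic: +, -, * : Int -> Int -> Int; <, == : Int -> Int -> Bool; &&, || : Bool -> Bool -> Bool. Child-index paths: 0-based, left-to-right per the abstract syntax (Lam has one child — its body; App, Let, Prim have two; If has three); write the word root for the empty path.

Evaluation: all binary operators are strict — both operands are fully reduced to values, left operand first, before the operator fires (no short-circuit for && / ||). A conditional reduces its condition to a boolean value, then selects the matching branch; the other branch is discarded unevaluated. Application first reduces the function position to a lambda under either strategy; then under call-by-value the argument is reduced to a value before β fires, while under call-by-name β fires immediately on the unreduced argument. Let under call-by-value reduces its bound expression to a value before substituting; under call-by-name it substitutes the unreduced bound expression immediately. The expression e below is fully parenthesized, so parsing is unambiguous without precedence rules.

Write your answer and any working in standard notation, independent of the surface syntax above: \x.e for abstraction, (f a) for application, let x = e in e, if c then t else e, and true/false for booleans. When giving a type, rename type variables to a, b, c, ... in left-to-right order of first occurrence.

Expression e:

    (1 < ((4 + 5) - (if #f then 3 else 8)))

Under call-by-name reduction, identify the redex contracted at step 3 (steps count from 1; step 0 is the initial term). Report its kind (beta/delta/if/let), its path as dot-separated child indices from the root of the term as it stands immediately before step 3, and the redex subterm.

Answer: delta at 1 : (9 - 8)

Trace:
step 0: (1 < ((4 + 5) - (if false then 3 else 8)))
step 1: [delta@1.0] (1 < (9 - (if false then 3 else 8)))
step 2: [if@1.1] (1 < (9 - 8))
step 3: [delta@1] (1 < 1)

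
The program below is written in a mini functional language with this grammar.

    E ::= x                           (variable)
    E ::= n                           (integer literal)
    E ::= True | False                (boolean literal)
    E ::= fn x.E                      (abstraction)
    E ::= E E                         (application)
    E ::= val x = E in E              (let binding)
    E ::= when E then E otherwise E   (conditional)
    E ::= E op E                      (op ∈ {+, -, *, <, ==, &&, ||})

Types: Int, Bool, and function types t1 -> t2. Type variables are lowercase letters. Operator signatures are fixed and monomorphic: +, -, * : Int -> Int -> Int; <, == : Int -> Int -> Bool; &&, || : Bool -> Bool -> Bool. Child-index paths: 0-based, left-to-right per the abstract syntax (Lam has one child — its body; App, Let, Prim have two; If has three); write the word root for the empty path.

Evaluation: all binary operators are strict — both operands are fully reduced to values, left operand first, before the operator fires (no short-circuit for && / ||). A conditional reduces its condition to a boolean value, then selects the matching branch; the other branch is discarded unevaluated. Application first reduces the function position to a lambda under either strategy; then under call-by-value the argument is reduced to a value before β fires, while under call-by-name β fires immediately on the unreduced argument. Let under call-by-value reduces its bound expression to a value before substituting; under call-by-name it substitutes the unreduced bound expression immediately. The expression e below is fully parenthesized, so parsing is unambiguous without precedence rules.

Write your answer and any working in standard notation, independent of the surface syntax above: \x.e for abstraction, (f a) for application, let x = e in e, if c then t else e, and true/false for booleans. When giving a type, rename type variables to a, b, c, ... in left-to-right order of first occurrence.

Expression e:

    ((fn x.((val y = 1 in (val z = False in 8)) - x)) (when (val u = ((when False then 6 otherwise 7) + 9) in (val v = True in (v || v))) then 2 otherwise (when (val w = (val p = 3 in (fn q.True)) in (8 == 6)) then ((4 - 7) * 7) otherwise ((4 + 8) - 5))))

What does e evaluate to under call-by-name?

Trace:
step 0: ((\x.((let y = 1 in (let z = false in 8)) - x)) (if (let u = ((if false then 6 else 7) + 9) in (let v = true in (v || v))) then 2 else (if (let w = (let p = 3 in (\q.true)) in (8 == 6)) then ((4 - 7) * 7) else ((4 + 8) - 5))))
step 1: [beta@root] ((let y = 1 in (let z = false in 8)) - (if (let u = ((if false then 6 else 7) + 9) in (let v = true in (v || v))) then 2 else (if (let w = (let p = 3 in (\q.true)) in (8 == 6)) then ((4 - 7) * 7) else ((4 + 8) - 5))))
step 2: [let@0] ((let z = false in 8) - (if (let u = ((if false then 6 else 7) + 9) in (let v = true in (v || v))) then 2 else (if (let w = (let p = 3 in (\q.true)) in (8 == 6)) then ((4 - 7) * 7) else ((4 + 8) - 5))))
step 3: [let@0] (8 - (if (let u = ((if false then 6 else 7) + 9) in (let v = true in (v || v))) then 2 else (if (let w = (let p = 3 in (\q.true)) in (8 == 6)) then ((4 - 7) * 7) else ((4 + 8) - 5))))
step 4: [let@1.0] (8 - (if (let v = true in (v || v)) then 2 else (if (let w = (let p = 3 in (\q.true)) in (8 == 6)) then ((4 - 7) * 7) else ((4 + 8) - 5))))
step 5: [let@1.0] (8 - (if (true || true) then 2 else (if (let w = (let p = 3 in (\q.true)) in (8 == 6)) then ((4 - 7) * 7) else ((4 + 8) - 5))))
step 6: [delta@1.0] (8 - (if true then 2 else (if (let w = (let p = 3 in (\q.true)) in (8 == 6)) then ((4 - 7) * 7) else ((4 + 8) - 5))))
step 7: [if@1] (8 - 2)
step 8: [delta@root] 6

Answer: 6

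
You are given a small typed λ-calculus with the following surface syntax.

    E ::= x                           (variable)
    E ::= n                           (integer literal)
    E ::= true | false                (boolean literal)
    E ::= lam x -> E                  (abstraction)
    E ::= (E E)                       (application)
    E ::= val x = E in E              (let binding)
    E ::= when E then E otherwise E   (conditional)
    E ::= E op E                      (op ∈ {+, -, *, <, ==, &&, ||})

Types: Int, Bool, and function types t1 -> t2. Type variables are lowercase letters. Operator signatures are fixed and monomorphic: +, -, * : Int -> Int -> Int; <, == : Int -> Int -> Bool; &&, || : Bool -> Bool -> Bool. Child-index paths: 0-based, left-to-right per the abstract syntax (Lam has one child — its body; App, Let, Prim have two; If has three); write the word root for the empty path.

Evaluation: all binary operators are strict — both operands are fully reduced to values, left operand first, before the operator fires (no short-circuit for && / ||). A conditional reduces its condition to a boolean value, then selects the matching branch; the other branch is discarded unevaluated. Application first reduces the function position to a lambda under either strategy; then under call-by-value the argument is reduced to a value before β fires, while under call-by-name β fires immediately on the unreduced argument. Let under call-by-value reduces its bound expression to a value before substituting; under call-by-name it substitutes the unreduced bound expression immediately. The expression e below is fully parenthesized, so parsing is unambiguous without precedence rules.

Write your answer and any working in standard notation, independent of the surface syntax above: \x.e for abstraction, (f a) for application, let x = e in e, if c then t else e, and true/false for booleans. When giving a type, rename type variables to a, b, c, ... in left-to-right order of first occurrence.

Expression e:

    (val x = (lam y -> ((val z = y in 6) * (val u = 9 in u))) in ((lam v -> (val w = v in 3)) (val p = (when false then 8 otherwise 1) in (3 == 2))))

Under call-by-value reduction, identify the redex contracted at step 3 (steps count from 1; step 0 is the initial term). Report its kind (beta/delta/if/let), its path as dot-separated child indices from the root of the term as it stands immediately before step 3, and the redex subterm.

Working:
step 0: (let x = (\y.((let z = y in 6) * (let u = 9 in u))) in ((\v.(let w = v in 3)) (let p = (if false then 8 else 1) in (3 == 2))))
step 1: [let@root] ((\v.(let w = v in 3)) (let p = (if false then 8 else 1) in (3 == 2)))
step 2: [if@1.0] ((\v.(let w = v in 3)) (let p = 1 in (3 == 2)))
step 3: [let@1] ((\v.(let w = v in 3)) (3 == 2))

Answer: let at 1 : (let p = 1 in (3 == 2))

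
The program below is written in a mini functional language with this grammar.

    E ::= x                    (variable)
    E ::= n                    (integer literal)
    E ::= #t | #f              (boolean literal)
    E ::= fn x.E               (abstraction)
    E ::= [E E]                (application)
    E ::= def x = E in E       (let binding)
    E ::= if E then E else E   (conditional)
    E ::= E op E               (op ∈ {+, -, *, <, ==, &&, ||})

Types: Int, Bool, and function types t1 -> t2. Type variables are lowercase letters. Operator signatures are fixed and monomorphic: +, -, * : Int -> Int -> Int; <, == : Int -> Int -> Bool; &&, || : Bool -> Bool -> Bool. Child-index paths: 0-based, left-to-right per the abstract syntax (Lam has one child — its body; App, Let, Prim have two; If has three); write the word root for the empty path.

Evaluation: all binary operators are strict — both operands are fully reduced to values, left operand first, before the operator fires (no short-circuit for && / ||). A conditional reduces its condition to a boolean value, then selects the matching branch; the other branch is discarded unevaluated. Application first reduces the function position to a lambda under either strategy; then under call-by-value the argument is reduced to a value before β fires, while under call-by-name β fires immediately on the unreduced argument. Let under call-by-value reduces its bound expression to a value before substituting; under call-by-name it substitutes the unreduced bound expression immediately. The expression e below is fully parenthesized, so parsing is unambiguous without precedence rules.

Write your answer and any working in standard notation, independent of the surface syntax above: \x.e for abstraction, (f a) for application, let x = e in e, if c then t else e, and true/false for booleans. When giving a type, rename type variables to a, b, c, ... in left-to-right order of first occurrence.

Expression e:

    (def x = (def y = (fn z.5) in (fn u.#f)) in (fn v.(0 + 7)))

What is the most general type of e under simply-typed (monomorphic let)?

Trace:
\z._ : a -> Int
let y : a -> Int
\u._ : b -> Bool
let x : b -> Bool
  unify Int ~ Int
  unify Int ~ Int
\v._ : c -> Int

Answer: a -> Int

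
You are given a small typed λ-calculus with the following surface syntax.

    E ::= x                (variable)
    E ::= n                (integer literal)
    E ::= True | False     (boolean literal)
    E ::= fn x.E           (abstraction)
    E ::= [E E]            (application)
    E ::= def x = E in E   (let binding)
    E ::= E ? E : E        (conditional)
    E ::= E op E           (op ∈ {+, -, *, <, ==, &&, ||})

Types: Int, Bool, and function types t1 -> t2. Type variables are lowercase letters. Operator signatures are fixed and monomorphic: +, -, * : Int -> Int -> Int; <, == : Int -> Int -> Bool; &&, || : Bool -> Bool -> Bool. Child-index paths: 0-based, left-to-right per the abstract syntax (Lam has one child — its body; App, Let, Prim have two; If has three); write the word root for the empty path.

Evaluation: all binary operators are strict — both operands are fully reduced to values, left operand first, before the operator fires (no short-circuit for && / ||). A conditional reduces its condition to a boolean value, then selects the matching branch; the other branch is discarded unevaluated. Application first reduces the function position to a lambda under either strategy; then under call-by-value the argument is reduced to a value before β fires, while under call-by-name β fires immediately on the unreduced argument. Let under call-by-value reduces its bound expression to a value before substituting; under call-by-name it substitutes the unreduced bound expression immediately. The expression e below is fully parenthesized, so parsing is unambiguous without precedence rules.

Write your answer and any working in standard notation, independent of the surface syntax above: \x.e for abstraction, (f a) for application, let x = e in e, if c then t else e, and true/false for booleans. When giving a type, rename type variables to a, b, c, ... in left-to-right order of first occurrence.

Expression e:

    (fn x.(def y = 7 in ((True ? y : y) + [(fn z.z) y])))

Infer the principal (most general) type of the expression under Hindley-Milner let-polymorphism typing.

Derivation:
let y : Int
  unify Bool ~ Bool
y : Int
y : Int
  unify Int ~ Int
  unify Int ~ Int
z : b
\z._ : b -> b
y : Int
  unify b -> b ~ Int -> c
  unify b ~ Int
  unify Int ~ c
_ _ : Int
  unify Int ~ Int
\x._ : a -> Int

Answer: a -> Int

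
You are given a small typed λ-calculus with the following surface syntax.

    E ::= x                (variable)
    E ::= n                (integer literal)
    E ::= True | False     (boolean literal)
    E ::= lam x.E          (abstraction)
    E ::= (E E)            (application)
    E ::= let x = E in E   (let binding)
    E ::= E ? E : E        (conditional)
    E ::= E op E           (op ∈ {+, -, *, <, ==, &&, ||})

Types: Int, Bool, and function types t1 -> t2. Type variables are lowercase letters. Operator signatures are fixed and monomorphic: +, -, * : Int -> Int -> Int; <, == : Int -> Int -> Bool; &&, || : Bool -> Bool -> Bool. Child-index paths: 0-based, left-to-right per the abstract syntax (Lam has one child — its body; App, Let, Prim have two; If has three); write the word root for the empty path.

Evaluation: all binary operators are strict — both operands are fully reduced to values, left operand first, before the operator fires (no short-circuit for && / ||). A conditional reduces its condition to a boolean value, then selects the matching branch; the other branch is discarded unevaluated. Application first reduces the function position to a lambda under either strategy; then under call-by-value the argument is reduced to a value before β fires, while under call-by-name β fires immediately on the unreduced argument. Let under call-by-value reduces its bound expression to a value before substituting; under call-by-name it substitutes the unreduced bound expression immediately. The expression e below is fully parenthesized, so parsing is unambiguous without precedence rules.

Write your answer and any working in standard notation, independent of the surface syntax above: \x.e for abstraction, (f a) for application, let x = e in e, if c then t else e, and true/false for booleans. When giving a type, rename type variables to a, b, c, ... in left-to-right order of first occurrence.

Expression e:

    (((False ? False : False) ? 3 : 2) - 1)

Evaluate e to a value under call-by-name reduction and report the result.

Derivation:
step 0: ((if (if false then false else false) then 3 else 2) - 1)
step 1: [if@0.0] ((if false then 3 else 2) - 1)
step 2: [if@0] (2 - 1)
step 3: [delta@root] 1

Answer: 1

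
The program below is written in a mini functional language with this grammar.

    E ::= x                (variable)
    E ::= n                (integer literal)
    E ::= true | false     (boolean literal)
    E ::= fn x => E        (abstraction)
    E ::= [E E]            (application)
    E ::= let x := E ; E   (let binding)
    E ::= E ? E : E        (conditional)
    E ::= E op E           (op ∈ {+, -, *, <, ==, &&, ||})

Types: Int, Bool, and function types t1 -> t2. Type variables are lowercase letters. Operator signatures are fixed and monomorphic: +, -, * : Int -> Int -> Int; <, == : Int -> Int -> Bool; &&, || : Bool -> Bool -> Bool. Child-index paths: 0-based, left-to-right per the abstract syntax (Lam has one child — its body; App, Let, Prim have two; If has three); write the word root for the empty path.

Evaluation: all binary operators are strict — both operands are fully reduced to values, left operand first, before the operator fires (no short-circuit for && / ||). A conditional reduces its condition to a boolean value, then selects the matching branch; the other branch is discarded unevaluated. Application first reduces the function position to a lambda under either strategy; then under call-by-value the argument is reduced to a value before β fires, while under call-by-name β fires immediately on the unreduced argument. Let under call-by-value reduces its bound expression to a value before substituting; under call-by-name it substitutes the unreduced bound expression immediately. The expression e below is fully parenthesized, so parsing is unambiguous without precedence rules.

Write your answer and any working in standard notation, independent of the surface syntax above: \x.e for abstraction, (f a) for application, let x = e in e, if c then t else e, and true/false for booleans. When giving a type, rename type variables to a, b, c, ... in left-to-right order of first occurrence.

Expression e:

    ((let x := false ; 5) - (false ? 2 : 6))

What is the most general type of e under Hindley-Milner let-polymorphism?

Derivation:
let x : Bool
  unify Int ~ Int
  unify Bool ~ Bool
  unify Int ~ Int
  unify Int ~ Int

Answer: Int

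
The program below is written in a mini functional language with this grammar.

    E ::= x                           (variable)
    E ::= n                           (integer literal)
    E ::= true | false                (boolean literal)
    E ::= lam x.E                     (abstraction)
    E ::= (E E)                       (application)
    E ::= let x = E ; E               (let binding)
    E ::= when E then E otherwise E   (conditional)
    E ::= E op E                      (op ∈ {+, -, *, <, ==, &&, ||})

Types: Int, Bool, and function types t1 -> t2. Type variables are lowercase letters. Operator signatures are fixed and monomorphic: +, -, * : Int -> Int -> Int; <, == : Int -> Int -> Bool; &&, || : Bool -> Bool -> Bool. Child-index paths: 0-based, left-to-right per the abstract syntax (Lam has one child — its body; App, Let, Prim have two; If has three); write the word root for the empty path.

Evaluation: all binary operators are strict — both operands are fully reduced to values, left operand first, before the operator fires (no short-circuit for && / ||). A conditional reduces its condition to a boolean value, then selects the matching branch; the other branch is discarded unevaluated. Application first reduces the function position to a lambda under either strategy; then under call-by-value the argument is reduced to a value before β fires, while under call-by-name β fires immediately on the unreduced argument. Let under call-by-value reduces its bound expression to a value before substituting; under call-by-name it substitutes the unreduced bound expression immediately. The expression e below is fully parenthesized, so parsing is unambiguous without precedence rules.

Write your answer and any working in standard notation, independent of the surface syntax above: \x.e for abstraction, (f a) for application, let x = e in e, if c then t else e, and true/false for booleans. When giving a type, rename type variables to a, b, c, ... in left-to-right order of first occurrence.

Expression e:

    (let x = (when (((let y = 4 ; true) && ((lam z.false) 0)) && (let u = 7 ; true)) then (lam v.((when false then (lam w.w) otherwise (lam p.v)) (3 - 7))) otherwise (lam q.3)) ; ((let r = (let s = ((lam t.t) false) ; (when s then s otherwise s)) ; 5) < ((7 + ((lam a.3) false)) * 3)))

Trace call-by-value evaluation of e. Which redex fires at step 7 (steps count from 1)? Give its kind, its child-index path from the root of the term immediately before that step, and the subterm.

Answer: let at root : (let x = (\q.3) in ((let r = (let s = ((\t.t) false) in (if s then s else s)) in 5) < ((7 + ((\a.3) false)) * 3)))

Working:
step 0: (let x = (if (((let y = 4 in true) && ((\z.false) 0)) && (let u = 7 in true)) then (\v.((if false then (\w.w) else (\p.v)) (3 - 7))) else (\q.3)) in ((let r = (let s = ((\t.t) false) in (if s then s else s)) in 5) < ((7 + ((\a.3) false)) * 3)))
step 1: [let@0.0.0.0] (let x = (if ((true && ((\z.false) 0)) && (let u = 7 in true)) then (\v.((if false then (\w.w) else (\p.v)) (3 - 7))) else (\q.3)) in ((let r = (let s = ((\t.t) false) in (if s then s else s)) in 5) < ((7 + ((\a.3) false)) * 3)))
step 2: [beta@0.0.0.1] (let x = (if ((true && false) && (let u = 7 in true)) then (\v.((if false then (\w.w) else (\p.v)) (3 - 7))) else (\q.3)) in ((let r = (let s = ((\t.t) false) in (if s then s else s)) in 5) < ((7 + ((\a.3) false)) * 3)))
step 3: [delta@0.0.0] (let x = (if (false && (let u = 7 in true)) then (\v.((if false then (\w.w) else (\p.v)) (3 - 7))) else (\q.3)) in ((let r = (let s = ((\t.t) false) in (if s then s else s)) in 5) < ((7 + ((\a.3) false)) * 3)))
step 4: [let@0.0.1] (let x = (if (false && true) then (\v.((if false then (\w.w) else (\p.v)) (3 - 7))) else (\q.3)) in ((let r = (let s = ((\t.t) false) in (if s then s else s)) in 5) < ((7 + ((\a.3) false)) * 3)))
step 5: [delta@0.0] (let x = (if false then (\v.((if false then (\w.w) else (\p.v)) (3 - 7))) else (\q.3)) in ((let r = (let s = ((\t.t) false) in (if s then s else s)) in 5) < ((7 + ((\a.3) false)) * 3)))
step 6: [if@0] (let x = (\q.3) in ((let r = (let s = ((\t.t) false) in (if s then s else s)) in 5) < ((7 + ((\a.3) false)) * 3)))
step 7: [let@root] ((let r = (let s = ((\t.t) false) in (if s then s else s)) in 5) < ((7 + ((\a.3) false)) * 3))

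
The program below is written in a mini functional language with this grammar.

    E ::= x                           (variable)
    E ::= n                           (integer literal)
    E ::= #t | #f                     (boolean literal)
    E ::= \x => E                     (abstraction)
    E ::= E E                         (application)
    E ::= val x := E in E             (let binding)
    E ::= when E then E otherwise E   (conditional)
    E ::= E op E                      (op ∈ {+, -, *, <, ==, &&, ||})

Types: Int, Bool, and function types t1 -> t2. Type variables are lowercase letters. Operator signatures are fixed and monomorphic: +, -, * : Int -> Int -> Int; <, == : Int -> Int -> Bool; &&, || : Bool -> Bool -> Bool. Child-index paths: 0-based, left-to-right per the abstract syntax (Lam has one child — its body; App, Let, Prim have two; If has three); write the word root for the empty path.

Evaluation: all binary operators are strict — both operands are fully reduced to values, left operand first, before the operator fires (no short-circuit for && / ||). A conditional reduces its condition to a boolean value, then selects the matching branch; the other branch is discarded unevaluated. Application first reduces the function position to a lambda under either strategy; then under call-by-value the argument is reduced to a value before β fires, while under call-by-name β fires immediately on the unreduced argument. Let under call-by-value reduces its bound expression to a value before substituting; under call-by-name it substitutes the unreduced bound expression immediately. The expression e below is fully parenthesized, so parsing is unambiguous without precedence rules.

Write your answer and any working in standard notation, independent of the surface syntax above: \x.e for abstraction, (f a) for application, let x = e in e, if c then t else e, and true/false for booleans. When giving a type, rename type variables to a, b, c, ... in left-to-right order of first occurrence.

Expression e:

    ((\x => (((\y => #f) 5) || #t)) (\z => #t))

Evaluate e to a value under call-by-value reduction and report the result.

Trace:
step 0: ((\x.(((\y.false) 5) || true)) (\z.true))
step 1: [beta@root] (((\y.false) 5) || true)
step 2: [beta@0] (false || true)
step 3: [delta@root] true

Answer: true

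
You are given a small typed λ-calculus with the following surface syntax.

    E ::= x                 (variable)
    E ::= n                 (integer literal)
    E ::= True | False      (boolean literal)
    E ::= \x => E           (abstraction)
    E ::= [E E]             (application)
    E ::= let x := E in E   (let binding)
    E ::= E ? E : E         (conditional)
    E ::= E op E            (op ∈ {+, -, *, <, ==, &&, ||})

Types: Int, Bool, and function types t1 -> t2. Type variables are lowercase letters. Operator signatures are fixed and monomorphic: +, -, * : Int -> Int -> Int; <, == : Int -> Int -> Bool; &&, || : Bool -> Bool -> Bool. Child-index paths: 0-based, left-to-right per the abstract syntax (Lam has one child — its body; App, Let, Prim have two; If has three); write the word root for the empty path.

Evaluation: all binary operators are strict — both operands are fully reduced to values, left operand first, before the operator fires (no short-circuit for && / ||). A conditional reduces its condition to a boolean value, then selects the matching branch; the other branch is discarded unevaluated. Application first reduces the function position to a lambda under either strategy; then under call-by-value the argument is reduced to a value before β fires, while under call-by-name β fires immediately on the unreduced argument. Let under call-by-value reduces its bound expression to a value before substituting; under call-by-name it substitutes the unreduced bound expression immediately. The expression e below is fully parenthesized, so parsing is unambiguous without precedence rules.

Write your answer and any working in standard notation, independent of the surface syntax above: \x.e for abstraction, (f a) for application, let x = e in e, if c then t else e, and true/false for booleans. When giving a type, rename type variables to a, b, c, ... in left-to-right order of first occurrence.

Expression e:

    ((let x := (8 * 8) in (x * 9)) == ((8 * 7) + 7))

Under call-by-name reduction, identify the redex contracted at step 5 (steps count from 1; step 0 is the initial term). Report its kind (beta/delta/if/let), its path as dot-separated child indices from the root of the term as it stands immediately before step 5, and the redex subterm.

Working:
step 0: ((let x = (8 * 8) in (x * 9)) == ((8 * 7) + 7))
step 1: [let@0] (((8 * 8) * 9) == ((8 * 7) + 7))
step 2: [delta@0.0] ((64 * 9) == ((8 * 7) + 7))
step 3: [delta@0] (576 == ((8 * 7) + 7))
step 4: [delta@1.0] (576 == (56 + 7))
step 5: [delta@1] (576 == 63)

Answer: delta at 1 : (56 + 7)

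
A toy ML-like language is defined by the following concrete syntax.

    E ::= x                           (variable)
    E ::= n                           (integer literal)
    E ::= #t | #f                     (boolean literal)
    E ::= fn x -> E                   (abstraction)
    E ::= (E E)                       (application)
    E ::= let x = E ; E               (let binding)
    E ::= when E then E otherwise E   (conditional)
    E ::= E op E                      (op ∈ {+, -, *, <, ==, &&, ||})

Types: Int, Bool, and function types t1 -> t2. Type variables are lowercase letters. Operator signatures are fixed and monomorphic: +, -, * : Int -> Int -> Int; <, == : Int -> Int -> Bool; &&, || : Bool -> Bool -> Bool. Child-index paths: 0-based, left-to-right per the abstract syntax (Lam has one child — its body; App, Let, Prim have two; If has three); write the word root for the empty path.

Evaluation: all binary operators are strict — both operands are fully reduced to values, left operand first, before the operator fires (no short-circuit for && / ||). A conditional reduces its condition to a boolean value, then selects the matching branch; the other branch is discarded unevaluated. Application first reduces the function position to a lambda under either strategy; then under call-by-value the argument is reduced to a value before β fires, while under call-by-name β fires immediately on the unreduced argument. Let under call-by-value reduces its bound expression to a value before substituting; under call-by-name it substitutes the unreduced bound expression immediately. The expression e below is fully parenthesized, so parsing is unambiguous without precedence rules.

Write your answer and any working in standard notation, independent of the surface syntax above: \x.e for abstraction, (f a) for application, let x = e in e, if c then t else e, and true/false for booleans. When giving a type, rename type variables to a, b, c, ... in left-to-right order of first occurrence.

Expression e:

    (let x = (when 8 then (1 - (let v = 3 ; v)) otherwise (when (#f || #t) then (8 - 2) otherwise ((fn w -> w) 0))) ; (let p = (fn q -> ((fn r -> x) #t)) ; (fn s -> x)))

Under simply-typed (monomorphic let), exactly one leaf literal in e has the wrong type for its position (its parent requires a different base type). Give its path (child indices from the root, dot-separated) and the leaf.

Answer: 0.0 : 8

Derivation:
  unify Int ~ Bool
  FAIL: mismatch Int ~ Bool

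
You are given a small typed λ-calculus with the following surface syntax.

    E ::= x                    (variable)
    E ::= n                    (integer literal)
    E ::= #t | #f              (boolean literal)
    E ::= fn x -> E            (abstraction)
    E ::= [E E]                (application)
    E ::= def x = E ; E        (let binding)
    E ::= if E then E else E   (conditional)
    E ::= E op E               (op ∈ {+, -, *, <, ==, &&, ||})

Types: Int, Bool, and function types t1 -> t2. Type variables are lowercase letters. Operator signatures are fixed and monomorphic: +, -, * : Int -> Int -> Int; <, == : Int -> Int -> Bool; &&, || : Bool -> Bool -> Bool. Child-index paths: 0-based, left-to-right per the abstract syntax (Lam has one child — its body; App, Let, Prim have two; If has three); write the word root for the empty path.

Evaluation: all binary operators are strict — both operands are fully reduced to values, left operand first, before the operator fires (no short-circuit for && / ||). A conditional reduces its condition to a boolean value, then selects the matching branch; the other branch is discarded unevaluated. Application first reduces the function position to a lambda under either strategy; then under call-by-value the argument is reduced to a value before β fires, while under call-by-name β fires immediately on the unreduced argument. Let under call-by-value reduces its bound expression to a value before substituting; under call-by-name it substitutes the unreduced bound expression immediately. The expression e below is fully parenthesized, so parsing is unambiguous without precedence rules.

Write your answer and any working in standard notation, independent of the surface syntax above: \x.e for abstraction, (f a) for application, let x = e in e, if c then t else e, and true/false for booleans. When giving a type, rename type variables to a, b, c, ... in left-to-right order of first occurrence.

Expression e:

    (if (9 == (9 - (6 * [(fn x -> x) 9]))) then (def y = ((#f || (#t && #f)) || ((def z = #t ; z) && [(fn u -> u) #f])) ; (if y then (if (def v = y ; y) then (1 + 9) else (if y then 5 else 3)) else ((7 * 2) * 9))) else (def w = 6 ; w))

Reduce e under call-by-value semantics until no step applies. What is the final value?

Working:
step 0: (if (9 == (9 - (6 * ((\x.x) 9)))) then (let y = ((false || (true && false)) || ((let z = true in z) && ((\u.u) false))) in (if y then (if (let v = y in y) then (1 + 9) else (if y then 5 else 3)) else ((7 * 2) * 9))) else (let w = 6 in w))
step 1: [beta@0.1.1.1] (if (9 == (9 - (6 * 9))) then (let y = ((false || (true && false)) || ((let z = true in z) && ((\u.u) false))) in (if y then (if (let v = y in y) then (1 + 9) else (if y then 5 else 3)) else ((7 * 2) * 9))) else (let w = 6 in w))
step 2: [delta@0.1.1] (if (9 == (9 - 54)) then (let y = ((false || (true && false)) || ((let z = true in z) && ((\u.u) false))) in (if y then (if (let v = y in y) then (1 + 9) else (if y then 5 else 3)) else ((7 * 2) * 9))) else (let w = 6 in w))
step 3: [delta@0.1] (if (9 == -45) then (let y = ((false || (true && false)) || ((let z = true in z) && ((\u.u) false))) in (if y then (if (let v = y in y) then (1 + 9) else (if y then 5 else 3)) else ((7 * 2) * 9))) else (let w = 6 in w))
step 4: [delta@0] (if false then (let y = ((false || (true && false)) || ((let z = true in z) && ((\u.u) false))) in (if y then (if (let v = y in y) then (1 + 9) else (if y then 5 else 3)) else ((7 * 2) * 9))) else (let w = 6 in w))
step 5: [if@root] (let w = 6 in w)
step 6: [let@root] 6

Answer: 6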